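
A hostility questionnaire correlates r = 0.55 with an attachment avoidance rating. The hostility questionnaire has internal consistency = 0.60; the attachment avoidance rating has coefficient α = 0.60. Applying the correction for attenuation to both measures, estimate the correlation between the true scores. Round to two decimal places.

0.92

r_true = r_obs / √(r_xx · r_yy) = 0.55 / √(0.60 × 0.60) = 0.55 / √0.3600 = 0.55 / 0.6000 ≈ 0.92.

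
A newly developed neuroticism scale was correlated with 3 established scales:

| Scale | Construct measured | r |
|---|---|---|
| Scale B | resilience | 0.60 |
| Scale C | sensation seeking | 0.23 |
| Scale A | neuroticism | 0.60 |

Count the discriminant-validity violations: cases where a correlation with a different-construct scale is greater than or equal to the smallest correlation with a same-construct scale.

Convergent (same construct = neuroticism): Scale A.
Smallest convergent = 0.60. Discriminant values: 0.60, 0.23; count ≥ 0.60 → 1.

1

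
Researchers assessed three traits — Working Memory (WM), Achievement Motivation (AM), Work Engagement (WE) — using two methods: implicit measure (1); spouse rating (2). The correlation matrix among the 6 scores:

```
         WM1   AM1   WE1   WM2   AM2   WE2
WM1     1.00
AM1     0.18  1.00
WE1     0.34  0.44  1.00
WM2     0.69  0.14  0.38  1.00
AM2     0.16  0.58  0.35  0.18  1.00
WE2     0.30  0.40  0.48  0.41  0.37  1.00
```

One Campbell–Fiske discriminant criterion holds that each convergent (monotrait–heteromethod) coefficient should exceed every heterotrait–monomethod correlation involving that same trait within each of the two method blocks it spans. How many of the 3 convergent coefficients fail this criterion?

Convergent coefficients and their comparison sets:
WM (methods 1·2): 0.69 vs {0.18, 0.18, 0.34, 0.41} → pass.
AM (methods 1·2): 0.58 vs {0.18, 0.18, 0.44, 0.37} → pass.
WE (methods 1·2): 0.48 vs {0.34, 0.41, 0.44, 0.37} → pass.
0 of 3 fail.

0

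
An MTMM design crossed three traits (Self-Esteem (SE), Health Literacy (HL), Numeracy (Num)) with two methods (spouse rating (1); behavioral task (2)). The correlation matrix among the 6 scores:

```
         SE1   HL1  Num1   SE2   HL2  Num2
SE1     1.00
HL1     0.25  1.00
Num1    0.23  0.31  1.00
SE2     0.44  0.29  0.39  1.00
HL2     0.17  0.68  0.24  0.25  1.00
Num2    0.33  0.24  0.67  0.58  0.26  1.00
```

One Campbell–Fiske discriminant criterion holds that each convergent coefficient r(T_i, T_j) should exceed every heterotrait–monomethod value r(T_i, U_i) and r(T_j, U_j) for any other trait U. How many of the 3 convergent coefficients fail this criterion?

1

Convergent coefficients and their comparison sets:
SE (methods 1·2): 0.44 vs {0.25, 0.25, 0.23, 0.58} → fail.
HL (methods 1·2): 0.68 vs {0.25, 0.25, 0.31, 0.26} → pass.
Num (methods 1·2): 0.67 vs {0.23, 0.58, 0.31, 0.26} → pass.
1 of 3 fail.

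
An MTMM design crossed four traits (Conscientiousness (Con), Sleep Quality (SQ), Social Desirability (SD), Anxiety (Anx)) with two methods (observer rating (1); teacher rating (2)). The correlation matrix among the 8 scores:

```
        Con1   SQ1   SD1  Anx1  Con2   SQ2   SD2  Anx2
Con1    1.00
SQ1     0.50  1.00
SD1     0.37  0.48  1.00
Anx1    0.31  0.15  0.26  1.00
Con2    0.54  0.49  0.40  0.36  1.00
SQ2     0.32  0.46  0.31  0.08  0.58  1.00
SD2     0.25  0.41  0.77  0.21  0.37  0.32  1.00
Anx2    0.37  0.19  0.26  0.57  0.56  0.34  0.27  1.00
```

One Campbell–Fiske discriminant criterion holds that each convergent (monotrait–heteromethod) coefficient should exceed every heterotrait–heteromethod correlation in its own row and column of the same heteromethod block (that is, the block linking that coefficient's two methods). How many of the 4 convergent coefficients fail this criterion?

1

Convergent coefficients and their comparison sets:
Con (methods 1·2): 0.54 vs {0.32, 0.49, 0.25, 0.40, 0.37, 0.36} → pass.
SQ (methods 1·2): 0.46 vs {0.49, 0.32, 0.41, 0.31, 0.19, 0.08} → fail.
SD (methods 1·2): 0.77 vs {0.40, 0.25, 0.31, 0.41, 0.26, 0.21} → pass.
Anx (methods 1·2): 0.57 vs {0.36, 0.37, 0.08, 0.19, 0.21, 0.26} → pass.
1 of 4 fail.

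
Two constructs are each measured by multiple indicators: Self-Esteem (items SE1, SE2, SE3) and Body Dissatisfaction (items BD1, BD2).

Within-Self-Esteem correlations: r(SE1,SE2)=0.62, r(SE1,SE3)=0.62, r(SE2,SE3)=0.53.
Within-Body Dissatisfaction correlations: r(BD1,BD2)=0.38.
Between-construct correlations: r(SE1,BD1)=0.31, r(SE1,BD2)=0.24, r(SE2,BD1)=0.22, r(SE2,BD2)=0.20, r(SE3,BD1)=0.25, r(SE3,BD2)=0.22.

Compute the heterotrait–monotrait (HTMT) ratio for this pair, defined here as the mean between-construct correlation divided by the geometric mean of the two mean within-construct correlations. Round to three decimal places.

0.507

Mean heterotrait r = 1.44/6 = 0.2400.
Mean within-SE = 1.77/3 = 0.5900; mean within-BD = 0.38/1 = 0.3800.
Geometric mean = √(0.5900 × 0.3800) = 0.4735.
HTMT = 0.2400 / 0.4735 = 0.507.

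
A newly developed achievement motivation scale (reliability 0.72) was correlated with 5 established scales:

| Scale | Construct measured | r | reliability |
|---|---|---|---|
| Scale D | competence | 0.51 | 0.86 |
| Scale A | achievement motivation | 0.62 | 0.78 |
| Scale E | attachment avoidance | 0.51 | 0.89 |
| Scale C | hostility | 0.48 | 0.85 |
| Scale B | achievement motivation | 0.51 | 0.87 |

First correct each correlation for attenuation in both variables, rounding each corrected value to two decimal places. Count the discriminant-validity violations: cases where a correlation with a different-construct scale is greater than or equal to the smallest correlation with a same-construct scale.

2

Disattenuated r (r / √(r_scale · r_new)):
  Scale D (disc): 0.51 / √(0.86·0.72) = 0.65
  Scale A (conv): 0.62 / √(0.78·0.72) = 0.83
  Scale E (disc): 0.51 / √(0.89·0.72) = 0.64
  Scale C (disc): 0.48 / √(0.85·0.72) = 0.61
  Scale B (conv): 0.51 / √(0.87·0.72) = 0.64
Smallest convergent = 0.64. Discriminant values: 0.65, 0.64, 0.61; count ≥ 0.64 → 2.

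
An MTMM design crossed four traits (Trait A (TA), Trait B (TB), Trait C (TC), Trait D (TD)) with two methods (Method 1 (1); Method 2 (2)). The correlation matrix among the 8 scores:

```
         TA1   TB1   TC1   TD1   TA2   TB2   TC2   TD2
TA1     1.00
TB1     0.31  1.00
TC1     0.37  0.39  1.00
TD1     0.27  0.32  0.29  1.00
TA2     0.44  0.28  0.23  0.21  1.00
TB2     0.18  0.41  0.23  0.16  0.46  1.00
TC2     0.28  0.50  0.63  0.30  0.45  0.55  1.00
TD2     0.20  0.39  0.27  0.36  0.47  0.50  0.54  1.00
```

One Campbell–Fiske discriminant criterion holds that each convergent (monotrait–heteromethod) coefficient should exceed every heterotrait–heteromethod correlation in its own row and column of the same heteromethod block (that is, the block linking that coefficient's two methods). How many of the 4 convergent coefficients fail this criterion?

2

Each convergent coefficient versus the relevant comparison correlations:
TA (methods 1·2): 0.44 vs {0.18, 0.28, 0.28, 0.23, 0.20, 0.21} → pass.
TB (methods 1·2): 0.41 vs {0.28, 0.18, 0.50, 0.23, 0.39, 0.16} → fail.
TC (methods 1·2): 0.63 vs {0.23, 0.28, 0.23, 0.50, 0.27, 0.30} → pass.
TD (methods 1·2): 0.36 vs {0.21, 0.20, 0.16, 0.39, 0.30, 0.27} → fail.
2 of 4 fail.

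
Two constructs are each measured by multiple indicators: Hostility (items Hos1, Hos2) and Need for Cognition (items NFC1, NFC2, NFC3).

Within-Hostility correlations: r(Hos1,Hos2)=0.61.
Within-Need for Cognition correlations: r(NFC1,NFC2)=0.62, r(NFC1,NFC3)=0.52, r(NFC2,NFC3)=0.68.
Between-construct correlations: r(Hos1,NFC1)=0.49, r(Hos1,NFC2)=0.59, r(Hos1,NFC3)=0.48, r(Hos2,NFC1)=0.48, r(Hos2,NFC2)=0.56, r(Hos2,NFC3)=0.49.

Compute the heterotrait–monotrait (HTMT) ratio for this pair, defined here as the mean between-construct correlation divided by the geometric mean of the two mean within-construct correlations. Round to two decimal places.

Mean heterotrait r = 3.09/6 = 0.5150.
Mean within-Hos = 0.61/1 = 0.6100; mean within-NFC = 1.82/3 = 0.6067.
Geometric mean = √(0.6100 × 0.6067) = 0.6083.
HTMT = 0.5150 / 0.6083 = 0.85.

0.85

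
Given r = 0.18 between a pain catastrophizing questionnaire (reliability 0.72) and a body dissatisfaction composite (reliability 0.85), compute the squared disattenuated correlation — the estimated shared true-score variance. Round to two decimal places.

0.05

Disattenuated r = 0.18 / √(0.72 × 0.85) = 0.18 / 0.7823 = 0.2301.
Shared true-score variance = 0.2301² = 0.0529 ≈ 0.05.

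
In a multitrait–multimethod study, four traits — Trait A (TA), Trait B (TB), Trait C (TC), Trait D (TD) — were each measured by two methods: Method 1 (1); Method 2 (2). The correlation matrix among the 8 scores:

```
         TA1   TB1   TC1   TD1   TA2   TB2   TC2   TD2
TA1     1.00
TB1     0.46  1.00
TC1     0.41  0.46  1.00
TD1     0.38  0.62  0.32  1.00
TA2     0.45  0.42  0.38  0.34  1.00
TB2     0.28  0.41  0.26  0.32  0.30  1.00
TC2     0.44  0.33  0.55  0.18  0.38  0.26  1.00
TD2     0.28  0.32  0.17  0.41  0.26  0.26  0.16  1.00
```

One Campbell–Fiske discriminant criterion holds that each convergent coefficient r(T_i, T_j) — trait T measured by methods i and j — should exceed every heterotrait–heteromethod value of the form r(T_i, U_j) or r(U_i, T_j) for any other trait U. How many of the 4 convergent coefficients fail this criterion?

1

Checking each validity diagonal entry against its comparison values:
TA (methods 1·2): 0.45 vs {0.28, 0.42, 0.44, 0.38, 0.28, 0.34} → pass.
TB (methods 1·2): 0.41 vs {0.42, 0.28, 0.33, 0.26, 0.32, 0.32} → fail.
TC (methods 1·2): 0.55 vs {0.38, 0.44, 0.26, 0.33, 0.17, 0.18} → pass.
TD (methods 1·2): 0.41 vs {0.34, 0.28, 0.32, 0.32, 0.18, 0.17} → pass.
1 of 4 fail.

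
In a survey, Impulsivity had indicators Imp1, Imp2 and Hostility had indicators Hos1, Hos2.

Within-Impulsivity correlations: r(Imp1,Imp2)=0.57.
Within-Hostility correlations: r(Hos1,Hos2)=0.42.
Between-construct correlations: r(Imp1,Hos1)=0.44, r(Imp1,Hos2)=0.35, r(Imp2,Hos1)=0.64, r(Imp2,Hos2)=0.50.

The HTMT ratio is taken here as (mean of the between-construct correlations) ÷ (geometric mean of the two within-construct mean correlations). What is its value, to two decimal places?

0.99

Mean between = 1.93/4 = 0.4825.
Mean within-Imp = 0.57/1 = 0.5700; mean within-Hos = 0.42/1 = 0.4200.
Geometric mean = √(0.5700 × 0.4200) = 0.4893.
HTMT = 0.4825 / 0.4893 = 0.99.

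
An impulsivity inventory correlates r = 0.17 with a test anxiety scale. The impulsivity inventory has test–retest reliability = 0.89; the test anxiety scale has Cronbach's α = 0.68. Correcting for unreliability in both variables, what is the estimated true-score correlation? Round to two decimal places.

0.22

r_true = r_obs / √(r_xx · r_yy) = 0.17 / √(0.89 × 0.68) = 0.17 / √0.6052 = 0.17 / 0.7779 ≈ 0.22.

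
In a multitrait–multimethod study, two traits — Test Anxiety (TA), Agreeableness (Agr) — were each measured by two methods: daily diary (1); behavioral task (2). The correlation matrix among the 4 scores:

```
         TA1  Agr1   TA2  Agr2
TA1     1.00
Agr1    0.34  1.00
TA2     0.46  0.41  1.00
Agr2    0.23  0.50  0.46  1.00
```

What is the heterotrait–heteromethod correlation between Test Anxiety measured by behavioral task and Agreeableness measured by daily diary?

Different traits and methods: r(TA2, Agr1) = 0.41.

0.41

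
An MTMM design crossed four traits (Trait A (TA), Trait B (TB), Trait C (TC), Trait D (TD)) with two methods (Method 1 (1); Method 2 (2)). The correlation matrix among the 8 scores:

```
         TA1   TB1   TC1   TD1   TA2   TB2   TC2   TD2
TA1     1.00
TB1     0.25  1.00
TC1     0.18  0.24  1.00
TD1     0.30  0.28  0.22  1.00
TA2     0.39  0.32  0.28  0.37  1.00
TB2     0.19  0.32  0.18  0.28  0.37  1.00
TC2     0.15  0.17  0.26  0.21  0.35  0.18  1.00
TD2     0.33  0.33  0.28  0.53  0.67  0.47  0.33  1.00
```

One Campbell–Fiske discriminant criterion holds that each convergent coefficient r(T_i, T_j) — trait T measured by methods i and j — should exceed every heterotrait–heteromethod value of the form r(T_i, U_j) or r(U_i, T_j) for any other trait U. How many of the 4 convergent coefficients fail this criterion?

2

Convergent coefficients and their comparison sets:
TA (methods 1·2): 0.39 vs {0.19, 0.32, 0.15, 0.28, 0.33, 0.37} → pass.
TB (methods 1·2): 0.32 vs {0.32, 0.19, 0.17, 0.18, 0.33, 0.28} → fail.
TC (methods 1·2): 0.26 vs {0.28, 0.15, 0.18, 0.17, 0.28, 0.21} → fail.
TD (methods 1·2): 0.53 vs {0.37, 0.33, 0.28, 0.33, 0.21, 0.28} → pass.
2 of 4 fail.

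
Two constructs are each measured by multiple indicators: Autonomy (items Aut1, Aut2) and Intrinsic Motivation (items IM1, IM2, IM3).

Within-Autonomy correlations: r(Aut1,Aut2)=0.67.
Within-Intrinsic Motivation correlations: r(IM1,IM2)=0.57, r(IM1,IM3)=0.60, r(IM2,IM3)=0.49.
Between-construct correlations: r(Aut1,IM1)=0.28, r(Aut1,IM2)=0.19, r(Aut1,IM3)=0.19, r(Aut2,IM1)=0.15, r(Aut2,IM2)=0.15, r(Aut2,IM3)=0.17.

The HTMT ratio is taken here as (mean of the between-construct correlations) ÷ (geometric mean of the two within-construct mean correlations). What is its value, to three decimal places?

0.309

Mean heterotrait r = 1.13/6 = 0.1883.
Mean within-Aut = 0.67/1 = 0.6700; mean within-IM = 1.66/3 = 0.5533.
Geometric mean = √(0.6700 × 0.5533) = 0.6089.
HTMT = 0.1883 / 0.6089 = 0.309.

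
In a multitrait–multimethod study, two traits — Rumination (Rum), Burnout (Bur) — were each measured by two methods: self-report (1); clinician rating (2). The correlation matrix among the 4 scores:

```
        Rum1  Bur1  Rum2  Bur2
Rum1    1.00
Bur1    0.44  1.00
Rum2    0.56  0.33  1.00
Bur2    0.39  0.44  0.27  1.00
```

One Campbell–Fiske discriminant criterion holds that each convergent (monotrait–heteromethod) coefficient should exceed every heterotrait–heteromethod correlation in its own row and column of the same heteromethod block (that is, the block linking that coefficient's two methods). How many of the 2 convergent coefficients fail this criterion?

0

Checking each validity diagonal entry against its comparison values:
Rum (methods 1·2): 0.56 vs {0.39, 0.33} → pass.
Bur (methods 1·2): 0.44 vs {0.33, 0.39} → pass.
0 of 2 fail.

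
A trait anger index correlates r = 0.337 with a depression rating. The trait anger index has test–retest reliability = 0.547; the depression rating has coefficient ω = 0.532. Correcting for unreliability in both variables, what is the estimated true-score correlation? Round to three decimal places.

r_true = r_obs / √(r_xx · r_yy) = 0.337 / √(0.547 × 0.532) = 0.337 / √0.291004 = 0.337 / 0.5394 ≈ 0.625.

0.625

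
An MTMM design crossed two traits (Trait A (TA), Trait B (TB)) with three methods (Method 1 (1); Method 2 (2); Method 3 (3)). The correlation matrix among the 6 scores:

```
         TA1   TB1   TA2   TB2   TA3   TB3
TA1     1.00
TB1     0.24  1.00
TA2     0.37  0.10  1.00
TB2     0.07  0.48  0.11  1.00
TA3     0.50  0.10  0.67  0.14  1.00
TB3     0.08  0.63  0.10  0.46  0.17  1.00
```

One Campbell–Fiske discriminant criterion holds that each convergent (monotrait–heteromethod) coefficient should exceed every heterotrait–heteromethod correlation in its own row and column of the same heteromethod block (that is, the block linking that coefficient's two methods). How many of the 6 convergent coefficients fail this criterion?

0

Convergent coefficients and their comparison sets:
TA (methods 1·2): 0.37 vs {0.07, 0.10} → pass.
TA (methods 1·3): 0.50 vs {0.08, 0.10} → pass.
TA (methods 2·3): 0.67 vs {0.10, 0.14} → pass.
TB (methods 1·2): 0.48 vs {0.10, 0.07} → pass.
TB (methods 1·3): 0.63 vs {0.10, 0.08} → pass.
TB (methods 2·3): 0.46 vs {0.14, 0.10} → pass.
0 of 6 fail.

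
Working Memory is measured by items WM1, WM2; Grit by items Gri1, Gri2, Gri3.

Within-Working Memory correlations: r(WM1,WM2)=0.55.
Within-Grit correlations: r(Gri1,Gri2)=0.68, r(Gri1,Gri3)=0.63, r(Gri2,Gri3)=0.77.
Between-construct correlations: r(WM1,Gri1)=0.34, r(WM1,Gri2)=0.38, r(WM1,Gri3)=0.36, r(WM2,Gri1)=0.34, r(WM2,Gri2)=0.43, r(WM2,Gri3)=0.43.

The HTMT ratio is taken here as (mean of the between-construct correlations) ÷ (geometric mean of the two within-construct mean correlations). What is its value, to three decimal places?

Mean between = 2.28/6 = 0.3800.
Mean within-WM = 0.55/1 = 0.5500; mean within-Gri = 2.08/3 = 0.6933.
Geometric mean = √(0.5500 × 0.6933) = 0.6175.
HTMT = 0.3800 / 0.6175 = 0.615.

0.615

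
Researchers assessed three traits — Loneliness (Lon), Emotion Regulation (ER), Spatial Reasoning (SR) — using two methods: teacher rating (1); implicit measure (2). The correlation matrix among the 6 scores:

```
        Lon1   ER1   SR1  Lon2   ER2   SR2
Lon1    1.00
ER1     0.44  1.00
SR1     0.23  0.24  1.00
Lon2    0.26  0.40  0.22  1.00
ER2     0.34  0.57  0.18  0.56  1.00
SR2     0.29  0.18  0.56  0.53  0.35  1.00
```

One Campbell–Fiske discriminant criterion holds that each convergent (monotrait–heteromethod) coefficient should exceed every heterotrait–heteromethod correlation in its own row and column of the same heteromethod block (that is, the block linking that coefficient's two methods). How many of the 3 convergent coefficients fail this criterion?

Convergent coefficients and their comparison sets:
Lon (methods 1·2): 0.26 vs {0.34, 0.40, 0.29, 0.22} → fail.
ER (methods 1·2): 0.57 vs {0.40, 0.34, 0.18, 0.18} → pass.
SR (methods 1·2): 0.56 vs {0.22, 0.29, 0.18, 0.18} → pass.
1 of 3 fail.

1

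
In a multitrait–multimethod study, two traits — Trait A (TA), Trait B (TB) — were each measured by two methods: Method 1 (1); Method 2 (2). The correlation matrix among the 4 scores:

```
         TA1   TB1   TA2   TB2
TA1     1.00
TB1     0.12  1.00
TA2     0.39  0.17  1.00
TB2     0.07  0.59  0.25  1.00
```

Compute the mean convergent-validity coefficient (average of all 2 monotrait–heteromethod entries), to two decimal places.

Convergent values: 0.39, 0.59; mean = 0.98/2 = 0.49.

0.49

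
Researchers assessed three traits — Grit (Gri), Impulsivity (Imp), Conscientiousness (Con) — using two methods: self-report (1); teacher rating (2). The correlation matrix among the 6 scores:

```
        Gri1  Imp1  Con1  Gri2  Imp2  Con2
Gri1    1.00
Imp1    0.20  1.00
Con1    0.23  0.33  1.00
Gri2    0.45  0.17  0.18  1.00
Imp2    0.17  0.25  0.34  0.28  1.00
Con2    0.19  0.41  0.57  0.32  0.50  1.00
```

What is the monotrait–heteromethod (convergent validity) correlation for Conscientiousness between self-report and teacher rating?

Same trait (Con), different methods: r(Con1, Con2) = 0.57.

0.57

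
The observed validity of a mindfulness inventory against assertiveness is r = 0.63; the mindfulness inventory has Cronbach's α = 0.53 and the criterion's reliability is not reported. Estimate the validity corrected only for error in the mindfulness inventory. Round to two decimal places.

Single correction: r_c = r_obs / √r_xx = 0.63 / √0.53 = 0.63 / 0.7280 ≈ 0.87.

0.87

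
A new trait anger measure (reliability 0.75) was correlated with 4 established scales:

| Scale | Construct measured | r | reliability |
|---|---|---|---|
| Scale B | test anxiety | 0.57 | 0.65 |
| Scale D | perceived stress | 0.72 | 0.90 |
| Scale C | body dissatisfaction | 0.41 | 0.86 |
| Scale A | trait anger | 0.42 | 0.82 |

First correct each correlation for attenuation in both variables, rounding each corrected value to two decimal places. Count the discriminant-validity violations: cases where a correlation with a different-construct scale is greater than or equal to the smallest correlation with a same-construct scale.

Disattenuated r (r / √(r_scale · r_new)):
  Scale B (disc): 0.57 / √(0.65·0.75) = 0.82
  Scale D (disc): 0.72 / √(0.90·0.75) = 0.88
  Scale C (disc): 0.41 / √(0.86·0.75) = 0.51
  Scale A (conv): 0.42 / √(0.82·0.75) = 0.54
Smallest convergent = 0.54. Discriminant values: 0.82, 0.88, 0.51; count ≥ 0.54 → 2.

2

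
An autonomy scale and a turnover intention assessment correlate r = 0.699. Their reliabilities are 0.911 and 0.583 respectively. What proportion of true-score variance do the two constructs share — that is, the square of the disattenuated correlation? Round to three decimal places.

0.920

Disattenuated r = 0.699 / √(0.911 × 0.583) = 0.699 / 0.7288 = 0.9591.
Shared true-score variance = 0.9591² = 0.9199 ≈ 0.920.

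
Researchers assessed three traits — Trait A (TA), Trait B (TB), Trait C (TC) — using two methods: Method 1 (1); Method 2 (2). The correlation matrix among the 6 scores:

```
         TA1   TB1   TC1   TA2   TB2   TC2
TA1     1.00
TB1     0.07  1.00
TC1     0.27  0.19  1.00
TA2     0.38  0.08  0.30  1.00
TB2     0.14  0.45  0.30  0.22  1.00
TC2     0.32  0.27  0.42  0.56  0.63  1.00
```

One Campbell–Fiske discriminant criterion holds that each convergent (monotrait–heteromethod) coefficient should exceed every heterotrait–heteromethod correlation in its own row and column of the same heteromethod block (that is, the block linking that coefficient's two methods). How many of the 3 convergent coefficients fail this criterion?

0

Checking each validity diagonal entry against its comparison values:
TA (methods 1·2): 0.38 vs {0.14, 0.08, 0.32, 0.30} → pass.
TB (methods 1·2): 0.45 vs {0.08, 0.14, 0.27, 0.30} → pass.
TC (methods 1·2): 0.42 vs {0.30, 0.32, 0.30, 0.27} → pass.
0 of 3 fail.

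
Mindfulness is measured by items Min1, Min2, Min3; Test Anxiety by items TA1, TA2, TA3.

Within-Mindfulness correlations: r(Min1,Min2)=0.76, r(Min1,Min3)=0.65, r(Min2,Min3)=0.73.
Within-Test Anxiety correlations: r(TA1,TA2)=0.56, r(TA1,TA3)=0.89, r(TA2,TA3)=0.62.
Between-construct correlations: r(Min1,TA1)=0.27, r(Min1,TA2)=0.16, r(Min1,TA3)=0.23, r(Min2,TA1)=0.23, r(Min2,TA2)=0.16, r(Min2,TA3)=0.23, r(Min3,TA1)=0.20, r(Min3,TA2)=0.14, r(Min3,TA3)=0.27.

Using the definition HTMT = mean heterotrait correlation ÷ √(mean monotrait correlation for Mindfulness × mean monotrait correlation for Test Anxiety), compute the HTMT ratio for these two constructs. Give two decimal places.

0.30

Mean between = 1.89/9 = 0.2100.
Mean within-Min = 2.14/3 = 0.7133; mean within-TA = 2.07/3 = 0.6900.
Geometric mean = √(0.7133 × 0.6900) = 0.7016.
HTMT = 0.2100 / 0.7016 = 0.30.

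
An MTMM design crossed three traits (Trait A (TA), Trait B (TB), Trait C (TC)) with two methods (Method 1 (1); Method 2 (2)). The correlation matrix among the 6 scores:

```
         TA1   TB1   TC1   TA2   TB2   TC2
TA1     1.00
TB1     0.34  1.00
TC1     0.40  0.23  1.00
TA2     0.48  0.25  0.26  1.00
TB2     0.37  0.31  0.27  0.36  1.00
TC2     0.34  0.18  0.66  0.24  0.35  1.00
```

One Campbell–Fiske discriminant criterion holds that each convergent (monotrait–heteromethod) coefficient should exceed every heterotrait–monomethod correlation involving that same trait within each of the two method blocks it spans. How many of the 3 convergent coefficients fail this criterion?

Each convergent coefficient versus the relevant comparison correlations:
TA (methods 1·2): 0.48 vs {0.34, 0.36, 0.40, 0.24} → pass.
TB (methods 1·2): 0.31 vs {0.34, 0.36, 0.23, 0.35} → fail.
TC (methods 1·2): 0.66 vs {0.40, 0.24, 0.23, 0.35} → pass.
1 of 3 fail.

1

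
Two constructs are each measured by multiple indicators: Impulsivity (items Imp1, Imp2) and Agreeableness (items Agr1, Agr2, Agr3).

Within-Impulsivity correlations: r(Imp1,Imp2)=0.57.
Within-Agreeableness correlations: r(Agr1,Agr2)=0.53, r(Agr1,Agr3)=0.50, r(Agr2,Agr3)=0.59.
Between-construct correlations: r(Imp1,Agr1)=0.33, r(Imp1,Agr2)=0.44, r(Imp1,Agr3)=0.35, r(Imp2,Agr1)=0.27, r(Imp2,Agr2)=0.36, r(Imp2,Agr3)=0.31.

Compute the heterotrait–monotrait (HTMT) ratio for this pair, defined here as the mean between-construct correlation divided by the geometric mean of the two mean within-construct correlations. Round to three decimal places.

0.619

Between-construct mean = 2.06/6 = 0.3433.
Mean within-Imp = 0.57/1 = 0.5700; mean within-Agr = 1.62/3 = 0.5400.
Geometric mean = √(0.5700 × 0.5400) = 0.5548.
HTMT = 0.3433 / 0.5548 = 0.619.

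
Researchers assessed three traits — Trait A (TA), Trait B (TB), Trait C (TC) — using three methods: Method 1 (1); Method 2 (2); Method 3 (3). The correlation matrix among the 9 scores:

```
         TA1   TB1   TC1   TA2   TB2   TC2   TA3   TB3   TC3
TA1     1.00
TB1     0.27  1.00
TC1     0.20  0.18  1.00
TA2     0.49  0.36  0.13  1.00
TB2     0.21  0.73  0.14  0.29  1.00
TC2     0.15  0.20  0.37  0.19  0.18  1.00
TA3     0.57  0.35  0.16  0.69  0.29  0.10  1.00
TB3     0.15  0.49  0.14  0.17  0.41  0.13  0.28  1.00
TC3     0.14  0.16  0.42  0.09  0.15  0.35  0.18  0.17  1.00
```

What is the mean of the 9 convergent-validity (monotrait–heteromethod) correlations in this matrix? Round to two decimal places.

Convergent values: 0.49, 0.57, 0.69, 0.73, 0.49, 0.41, 0.37, 0.42, 0.35; mean = 4.52/9 = 0.50.

0.50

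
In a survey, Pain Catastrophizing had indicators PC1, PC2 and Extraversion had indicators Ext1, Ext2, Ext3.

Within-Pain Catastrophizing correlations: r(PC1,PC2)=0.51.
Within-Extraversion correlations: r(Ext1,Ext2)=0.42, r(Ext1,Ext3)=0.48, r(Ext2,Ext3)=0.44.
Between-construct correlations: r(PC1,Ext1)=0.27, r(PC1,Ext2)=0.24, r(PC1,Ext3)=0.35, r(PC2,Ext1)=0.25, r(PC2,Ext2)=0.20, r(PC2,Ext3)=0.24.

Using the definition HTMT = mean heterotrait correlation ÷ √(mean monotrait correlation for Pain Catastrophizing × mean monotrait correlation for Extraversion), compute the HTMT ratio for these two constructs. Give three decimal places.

0.541

Between-construct mean = 1.55/6 = 0.2583.
Mean within-PC = 0.51/1 = 0.5100; mean within-Ext = 1.34/3 = 0.4467.
Geometric mean = √(0.5100 × 0.4467) = 0.4773.
HTMT = 0.2583 / 0.4773 = 0.541.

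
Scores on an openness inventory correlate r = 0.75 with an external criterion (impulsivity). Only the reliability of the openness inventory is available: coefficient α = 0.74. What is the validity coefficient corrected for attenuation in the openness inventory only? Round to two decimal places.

0.87

Single correction: r_c = r_obs / √r_xx = 0.75 / √0.74 = 0.75 / 0.8602 ≈ 0.87.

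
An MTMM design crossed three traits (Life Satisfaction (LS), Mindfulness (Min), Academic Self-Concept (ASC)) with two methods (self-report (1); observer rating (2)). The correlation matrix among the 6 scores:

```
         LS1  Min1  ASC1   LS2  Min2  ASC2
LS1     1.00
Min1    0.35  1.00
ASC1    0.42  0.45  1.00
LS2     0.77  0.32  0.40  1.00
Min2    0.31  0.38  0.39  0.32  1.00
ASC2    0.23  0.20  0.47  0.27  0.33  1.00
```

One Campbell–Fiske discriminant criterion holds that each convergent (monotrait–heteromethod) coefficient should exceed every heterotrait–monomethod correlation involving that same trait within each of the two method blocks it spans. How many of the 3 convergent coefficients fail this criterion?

Checking each validity diagonal entry against its comparison values:
LS (methods 1·2): 0.77 vs {0.35, 0.32, 0.42, 0.27} → pass.
Min (methods 1·2): 0.38 vs {0.35, 0.32, 0.45, 0.33} → fail.
ASC (methods 1·2): 0.47 vs {0.42, 0.27, 0.45, 0.33} → pass.
1 of 3 fail.

1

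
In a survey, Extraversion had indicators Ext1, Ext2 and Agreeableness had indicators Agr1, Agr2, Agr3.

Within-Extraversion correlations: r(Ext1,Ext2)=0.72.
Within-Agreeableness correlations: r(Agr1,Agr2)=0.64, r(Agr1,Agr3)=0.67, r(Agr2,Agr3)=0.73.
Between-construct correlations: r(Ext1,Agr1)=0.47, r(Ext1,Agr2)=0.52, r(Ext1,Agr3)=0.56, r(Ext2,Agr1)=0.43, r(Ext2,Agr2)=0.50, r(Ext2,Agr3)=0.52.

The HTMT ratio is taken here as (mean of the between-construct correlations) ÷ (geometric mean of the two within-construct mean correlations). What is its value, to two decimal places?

0.71

Mean between = 3.00/6 = 0.5000.
Mean within-Ext = 0.72/1 = 0.7200; mean within-Agr = 2.04/3 = 0.6800.
Geometric mean = √(0.7200 × 0.6800) = 0.6997.
HTMT = 0.5000 / 0.6997 = 0.71.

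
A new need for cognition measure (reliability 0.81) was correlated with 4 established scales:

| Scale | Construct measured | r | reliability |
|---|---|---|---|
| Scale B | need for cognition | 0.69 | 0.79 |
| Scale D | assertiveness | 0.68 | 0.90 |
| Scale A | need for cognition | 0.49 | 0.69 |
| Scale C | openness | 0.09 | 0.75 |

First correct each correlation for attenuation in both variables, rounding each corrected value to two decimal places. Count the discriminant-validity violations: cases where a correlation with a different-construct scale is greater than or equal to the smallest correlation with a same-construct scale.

Disattenuated r (r / √(r_scale · r_new)):
  Scale B (conv): 0.69 / √(0.79·0.81) = 0.86
  Scale D (disc): 0.68 / √(0.90·0.81) = 0.80
  Scale A (conv): 0.49 / √(0.69·0.81) = 0.66
  Scale C (disc): 0.09 / √(0.75·0.81) = 0.12
Smallest convergent = 0.66. Discriminant values: 0.80, 0.12; count ≥ 0.66 → 1.

1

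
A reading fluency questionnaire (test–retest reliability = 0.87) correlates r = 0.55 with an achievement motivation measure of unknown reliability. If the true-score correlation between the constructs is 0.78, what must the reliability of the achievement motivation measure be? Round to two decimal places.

0.57

r_true = r_obs / √(r_xx · r_yy) ⇒ 0.78 = 0.55 / √(0.87 · r_yy).
√(0.87 · r_yy) = 0.55 / 0.78 = 0.7051; 0.87 · r_yy = 0.4972; r_yy = 0.4972 / 0.87 ≈ 0.57.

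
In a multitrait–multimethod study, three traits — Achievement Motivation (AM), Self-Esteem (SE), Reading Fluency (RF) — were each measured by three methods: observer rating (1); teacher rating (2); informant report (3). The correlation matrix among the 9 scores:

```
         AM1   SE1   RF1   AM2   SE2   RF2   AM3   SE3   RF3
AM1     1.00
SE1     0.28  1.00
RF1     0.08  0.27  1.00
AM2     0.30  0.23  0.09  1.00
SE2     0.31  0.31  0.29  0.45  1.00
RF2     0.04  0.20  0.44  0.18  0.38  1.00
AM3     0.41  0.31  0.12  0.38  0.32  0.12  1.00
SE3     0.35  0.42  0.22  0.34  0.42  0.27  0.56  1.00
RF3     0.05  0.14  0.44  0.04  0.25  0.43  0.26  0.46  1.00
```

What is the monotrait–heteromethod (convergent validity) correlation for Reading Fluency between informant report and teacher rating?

Same trait (RF), different methods: r(RF3, RF2) = 0.43.

0.43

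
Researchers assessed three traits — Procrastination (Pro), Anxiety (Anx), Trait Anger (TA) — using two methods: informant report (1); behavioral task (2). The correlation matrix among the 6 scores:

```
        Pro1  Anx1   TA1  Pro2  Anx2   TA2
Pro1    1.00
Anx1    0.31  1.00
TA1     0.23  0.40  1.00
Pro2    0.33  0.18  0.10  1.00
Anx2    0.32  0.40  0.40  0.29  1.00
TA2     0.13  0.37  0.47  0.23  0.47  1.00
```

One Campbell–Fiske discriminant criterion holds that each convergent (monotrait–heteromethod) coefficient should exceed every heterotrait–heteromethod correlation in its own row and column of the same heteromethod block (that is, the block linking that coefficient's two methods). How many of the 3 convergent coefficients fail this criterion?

1

Checking each validity diagonal entry against its comparison values:
Pro (methods 1·2): 0.33 vs {0.32, 0.18, 0.13, 0.10} → pass.
Anx (methods 1·2): 0.40 vs {0.18, 0.32, 0.37, 0.40} → fail.
TA (methods 1·2): 0.47 vs {0.10, 0.13, 0.40, 0.37} → pass.
1 of 3 fail.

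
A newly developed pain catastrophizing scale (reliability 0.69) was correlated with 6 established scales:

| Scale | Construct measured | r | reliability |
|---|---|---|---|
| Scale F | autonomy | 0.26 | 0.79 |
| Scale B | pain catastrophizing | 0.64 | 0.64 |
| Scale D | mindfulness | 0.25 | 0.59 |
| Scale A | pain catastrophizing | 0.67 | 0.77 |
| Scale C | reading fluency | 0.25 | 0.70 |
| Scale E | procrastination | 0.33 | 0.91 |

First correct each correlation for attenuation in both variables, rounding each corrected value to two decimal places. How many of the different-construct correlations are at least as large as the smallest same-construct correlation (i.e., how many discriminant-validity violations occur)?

0

Disattenuated r (r / √(r_scale · r_new)):
  Scale F (disc): 0.26 / √(0.79·0.69) = 0.35
  Scale B (conv): 0.64 / √(0.64·0.69) = 0.96
  Scale D (disc): 0.25 / √(0.59·0.69) = 0.39
  Scale A (conv): 0.67 / √(0.77·0.69) = 0.92
  Scale C (disc): 0.25 / √(0.70·0.69) = 0.36
  Scale E (disc): 0.33 / √(0.91·0.69) = 0.42
Smallest convergent = 0.92. Discriminant values: 0.35, 0.39, 0.36, 0.42; count ≥ 0.92 → 0.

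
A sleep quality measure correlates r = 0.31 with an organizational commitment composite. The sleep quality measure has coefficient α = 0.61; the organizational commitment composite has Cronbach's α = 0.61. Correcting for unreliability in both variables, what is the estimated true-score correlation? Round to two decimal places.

0.51

r_true = r_obs / √(r_xx · r_yy) = 0.31 / √(0.61 × 0.61) = 0.31 / √0.3721 = 0.31 / 0.6100 ≈ 0.51.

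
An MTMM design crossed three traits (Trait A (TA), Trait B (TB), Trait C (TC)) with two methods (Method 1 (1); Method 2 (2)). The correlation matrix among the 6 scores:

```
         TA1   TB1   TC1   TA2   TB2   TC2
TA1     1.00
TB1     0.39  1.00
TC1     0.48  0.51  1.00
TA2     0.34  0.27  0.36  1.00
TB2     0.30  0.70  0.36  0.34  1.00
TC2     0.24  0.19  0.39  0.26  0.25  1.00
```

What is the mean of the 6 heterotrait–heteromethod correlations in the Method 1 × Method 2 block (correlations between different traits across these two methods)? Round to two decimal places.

0.29

HTHM values (method 1 × method 2): 0.30, 0.24, 0.27, 0.19, 0.36, 0.36; mean = 1.72/6 = 0.29.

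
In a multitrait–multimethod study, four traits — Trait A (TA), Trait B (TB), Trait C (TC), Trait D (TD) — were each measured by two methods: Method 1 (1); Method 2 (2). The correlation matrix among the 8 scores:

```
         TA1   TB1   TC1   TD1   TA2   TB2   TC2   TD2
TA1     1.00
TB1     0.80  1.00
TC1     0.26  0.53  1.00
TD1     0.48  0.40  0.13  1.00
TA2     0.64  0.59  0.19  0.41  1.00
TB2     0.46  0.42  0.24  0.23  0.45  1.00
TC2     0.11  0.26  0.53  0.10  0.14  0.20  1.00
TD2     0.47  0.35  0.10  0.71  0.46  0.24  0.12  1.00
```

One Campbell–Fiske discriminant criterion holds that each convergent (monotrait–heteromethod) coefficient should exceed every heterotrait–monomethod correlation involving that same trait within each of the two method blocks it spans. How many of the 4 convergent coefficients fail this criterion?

Each convergent coefficient versus the relevant comparison correlations:
TA (methods 1·2): 0.64 vs {0.80, 0.45, 0.26, 0.14, 0.48, 0.46} → fail.
TB (methods 1·2): 0.42 vs {0.80, 0.45, 0.53, 0.20, 0.40, 0.24} → fail.
TC (methods 1·2): 0.53 vs {0.26, 0.14, 0.53, 0.20, 0.13, 0.12} → fail.
TD (methods 1·2): 0.71 vs {0.48, 0.46, 0.40, 0.24, 0.13, 0.12} → pass.
3 of 4 fail.

3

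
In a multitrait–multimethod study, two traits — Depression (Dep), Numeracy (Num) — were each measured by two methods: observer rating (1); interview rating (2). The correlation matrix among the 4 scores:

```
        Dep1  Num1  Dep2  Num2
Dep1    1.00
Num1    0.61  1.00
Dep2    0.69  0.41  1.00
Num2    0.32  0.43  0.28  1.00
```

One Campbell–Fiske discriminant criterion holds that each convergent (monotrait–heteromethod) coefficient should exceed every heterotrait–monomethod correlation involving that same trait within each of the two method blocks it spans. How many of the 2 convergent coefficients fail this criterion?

Checking each validity diagonal entry against its comparison values:
Dep (methods 1·2): 0.69 vs {0.61, 0.28} → pass.
Num (methods 1·2): 0.43 vs {0.61, 0.28} → fail.
1 of 2 fail.

1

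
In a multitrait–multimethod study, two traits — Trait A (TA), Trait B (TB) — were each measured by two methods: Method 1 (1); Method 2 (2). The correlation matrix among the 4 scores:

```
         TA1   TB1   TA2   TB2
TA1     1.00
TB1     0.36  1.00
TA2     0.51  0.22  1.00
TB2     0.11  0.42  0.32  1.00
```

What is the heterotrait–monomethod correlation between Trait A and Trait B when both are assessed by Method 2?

Different traits, same method: r(TA2, TB2) = 0.32.

0.32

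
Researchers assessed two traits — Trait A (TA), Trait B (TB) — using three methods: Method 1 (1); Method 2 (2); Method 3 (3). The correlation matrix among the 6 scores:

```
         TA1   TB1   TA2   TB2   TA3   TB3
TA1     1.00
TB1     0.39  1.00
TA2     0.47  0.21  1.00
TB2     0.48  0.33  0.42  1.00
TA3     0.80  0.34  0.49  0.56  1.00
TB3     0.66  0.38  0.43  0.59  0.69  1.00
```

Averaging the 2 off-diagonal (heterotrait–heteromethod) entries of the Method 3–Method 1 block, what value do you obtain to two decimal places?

0.50

HTHM values (method 3 × method 1): 0.34, 0.66; mean = 1.00/2 = 0.50.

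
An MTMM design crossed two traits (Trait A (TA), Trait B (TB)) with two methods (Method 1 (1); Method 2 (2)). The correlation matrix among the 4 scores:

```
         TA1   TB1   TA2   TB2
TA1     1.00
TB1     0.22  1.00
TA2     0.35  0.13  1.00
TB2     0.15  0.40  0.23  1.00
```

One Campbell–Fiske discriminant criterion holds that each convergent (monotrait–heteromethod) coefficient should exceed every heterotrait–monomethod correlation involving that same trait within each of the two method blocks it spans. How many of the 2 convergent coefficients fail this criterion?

0

Each convergent coefficient versus the relevant comparison correlations:
TA (methods 1·2): 0.35 vs {0.22, 0.23} → pass.
TB (methods 1·2): 0.40 vs {0.22, 0.23} → pass.
0 of 2 fail.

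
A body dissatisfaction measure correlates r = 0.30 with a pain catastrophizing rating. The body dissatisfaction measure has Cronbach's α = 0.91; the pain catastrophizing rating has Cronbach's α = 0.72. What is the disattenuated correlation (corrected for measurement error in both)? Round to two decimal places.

r_true = r_obs / √(r_xx · r_yy) = 0.30 / √(0.91 × 0.72) = 0.30 / √0.6552 = 0.30 / 0.8094 ≈ 0.37.

0.37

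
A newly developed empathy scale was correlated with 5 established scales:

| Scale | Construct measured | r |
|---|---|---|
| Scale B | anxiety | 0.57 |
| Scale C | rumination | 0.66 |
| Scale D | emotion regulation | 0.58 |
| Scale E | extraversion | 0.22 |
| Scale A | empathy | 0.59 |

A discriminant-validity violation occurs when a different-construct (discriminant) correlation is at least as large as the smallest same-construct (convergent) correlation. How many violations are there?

1

Convergent (same construct = empathy): Scale A.
Smallest convergent = 0.59. Discriminant values: 0.57, 0.66, 0.58, 0.22; count ≥ 0.59 → 1.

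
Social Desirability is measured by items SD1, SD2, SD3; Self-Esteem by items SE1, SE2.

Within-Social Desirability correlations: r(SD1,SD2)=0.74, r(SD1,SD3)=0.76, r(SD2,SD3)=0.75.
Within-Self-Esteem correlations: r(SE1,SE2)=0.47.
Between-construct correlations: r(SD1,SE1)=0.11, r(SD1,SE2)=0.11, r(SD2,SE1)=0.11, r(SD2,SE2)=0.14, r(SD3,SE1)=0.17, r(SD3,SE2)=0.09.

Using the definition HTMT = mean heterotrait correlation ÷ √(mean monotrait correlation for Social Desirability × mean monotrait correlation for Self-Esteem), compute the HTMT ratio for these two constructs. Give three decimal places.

Between-construct mean = 0.73/6 = 0.1217.
Mean within-SD = 2.25/3 = 0.7500; mean within-SE = 0.47/1 = 0.4700.
Geometric mean = √(0.7500 × 0.4700) = 0.5937.
HTMT = 0.1217 / 0.5937 = 0.205.

0.205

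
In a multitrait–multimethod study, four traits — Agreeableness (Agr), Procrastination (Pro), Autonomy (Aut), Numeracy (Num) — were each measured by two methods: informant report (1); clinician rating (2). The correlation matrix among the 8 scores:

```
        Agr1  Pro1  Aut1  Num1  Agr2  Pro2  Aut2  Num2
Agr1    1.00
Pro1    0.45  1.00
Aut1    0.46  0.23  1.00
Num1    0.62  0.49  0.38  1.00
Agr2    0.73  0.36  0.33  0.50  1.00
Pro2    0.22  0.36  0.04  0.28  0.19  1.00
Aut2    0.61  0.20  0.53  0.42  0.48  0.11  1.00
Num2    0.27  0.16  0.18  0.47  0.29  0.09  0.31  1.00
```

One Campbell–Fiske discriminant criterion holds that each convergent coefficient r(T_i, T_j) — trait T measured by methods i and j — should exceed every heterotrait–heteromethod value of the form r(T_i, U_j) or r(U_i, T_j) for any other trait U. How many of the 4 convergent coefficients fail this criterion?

3

Checking each validity diagonal entry against its comparison values:
Agr (methods 1·2): 0.73 vs {0.22, 0.36, 0.61, 0.33, 0.27, 0.50} → pass.
Pro (methods 1·2): 0.36 vs {0.36, 0.22, 0.20, 0.04, 0.16, 0.28} → fail.
Aut (methods 1·2): 0.53 vs {0.33, 0.61, 0.04, 0.20, 0.18, 0.42} → fail.
Num (methods 1·2): 0.47 vs {0.50, 0.27, 0.28, 0.16, 0.42, 0.18} → fail.
3 of 4 fail.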